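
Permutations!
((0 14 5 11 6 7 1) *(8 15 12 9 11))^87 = ((0 14 5 8 15 12 9 11 6 7 1))^87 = (0 1 7 6 11 9 12 15 8 5 14)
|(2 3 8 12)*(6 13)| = |(2 3 8 12)(6 13)| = 4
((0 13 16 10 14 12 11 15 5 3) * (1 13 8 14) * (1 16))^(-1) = ((0 8 14 12 11 15 5 3)(1 13)(10 16))^(-1) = (0 3 5 15 11 12 14 8)(1 13)(10 16)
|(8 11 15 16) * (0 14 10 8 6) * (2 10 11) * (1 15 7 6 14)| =24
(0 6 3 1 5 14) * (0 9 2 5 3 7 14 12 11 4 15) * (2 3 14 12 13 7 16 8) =[6, 14, 5, 1, 15, 13, 16, 12, 2, 3, 10, 4, 11, 7, 9, 0, 8] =(0 6 16 8 2 5 13 7 12 11 4 15)(1 14 9 3)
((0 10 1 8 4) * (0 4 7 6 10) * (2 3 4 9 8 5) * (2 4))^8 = ((1 5 4 9 8 7 6 10)(2 3))^8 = (10)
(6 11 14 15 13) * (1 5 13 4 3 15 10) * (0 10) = (0 10 1 5 13 6 11 14)(3 15 4) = [10, 5, 2, 15, 3, 13, 11, 7, 8, 9, 1, 14, 12, 6, 0, 4]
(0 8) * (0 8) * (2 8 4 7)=(2 8 4 7)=[0, 1, 8, 3, 7, 5, 6, 2, 4]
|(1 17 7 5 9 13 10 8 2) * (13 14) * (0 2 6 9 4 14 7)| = |(0 2 1 17)(4 14 13 10 8 6 9 7 5)| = 36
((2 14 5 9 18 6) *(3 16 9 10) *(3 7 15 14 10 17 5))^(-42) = (2 18 16 14 7)(3 15 10 6 9)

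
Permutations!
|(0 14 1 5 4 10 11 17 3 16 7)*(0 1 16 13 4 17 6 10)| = 30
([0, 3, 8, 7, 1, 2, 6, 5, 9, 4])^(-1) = (1 4 9 8 2 5 7 3)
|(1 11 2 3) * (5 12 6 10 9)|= 20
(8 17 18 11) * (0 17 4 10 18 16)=(0 17 16)(4 10 18 11 8)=[17, 1, 2, 3, 10, 5, 6, 7, 4, 9, 18, 8, 12, 13, 14, 15, 0, 16, 11]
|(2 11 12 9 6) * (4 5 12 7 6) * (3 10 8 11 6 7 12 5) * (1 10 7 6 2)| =10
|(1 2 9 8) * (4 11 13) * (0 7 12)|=12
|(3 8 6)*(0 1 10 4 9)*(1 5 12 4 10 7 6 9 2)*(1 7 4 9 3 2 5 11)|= |(0 11 1 4 5 12 9)(2 7 6)(3 8)|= 42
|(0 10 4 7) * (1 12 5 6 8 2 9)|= |(0 10 4 7)(1 12 5 6 8 2 9)|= 28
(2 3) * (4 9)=(2 3)(4 9)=[0, 1, 3, 2, 9, 5, 6, 7, 8, 4]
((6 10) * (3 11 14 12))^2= ((3 11 14 12)(6 10))^2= (3 14)(11 12)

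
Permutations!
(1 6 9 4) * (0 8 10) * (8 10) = [10, 6, 2, 3, 1, 5, 9, 7, 8, 4, 0] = (0 10)(1 6 9 4)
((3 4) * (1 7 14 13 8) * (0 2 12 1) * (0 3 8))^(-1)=(0 13 14 7 1 12 2)(3 8 4)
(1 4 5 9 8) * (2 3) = (1 4 5 9 8)(2 3) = [0, 4, 3, 2, 5, 9, 6, 7, 1, 8]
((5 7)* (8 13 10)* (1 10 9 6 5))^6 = (1 5 9 8)(6 13 10 7) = ((1 10 8 13 9 6 5 7))^6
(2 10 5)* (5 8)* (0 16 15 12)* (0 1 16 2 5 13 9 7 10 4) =(0 2 4)(1 16 15 12)(7 10 8 13 9) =[2, 16, 4, 3, 0, 5, 6, 10, 13, 7, 8, 11, 1, 9, 14, 12, 15]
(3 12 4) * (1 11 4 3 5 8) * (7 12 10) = [0, 11, 2, 10, 5, 8, 6, 12, 1, 9, 7, 4, 3] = (1 11 4 5 8)(3 10 7 12)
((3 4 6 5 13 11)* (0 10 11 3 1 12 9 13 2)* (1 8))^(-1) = (0 2 5 6 4 3 13 9 12 1 8 11 10)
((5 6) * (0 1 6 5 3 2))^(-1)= (0 2 3 6 1)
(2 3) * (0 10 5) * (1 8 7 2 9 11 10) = (0 1 8 7 2 3 9 11 10 5) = [1, 8, 3, 9, 4, 0, 6, 2, 7, 11, 5, 10]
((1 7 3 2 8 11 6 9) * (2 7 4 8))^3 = (1 11)(3 7)(4 6)(8 9)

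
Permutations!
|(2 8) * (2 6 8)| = |(6 8)| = 2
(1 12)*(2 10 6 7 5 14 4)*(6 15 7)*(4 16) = [0, 12, 10, 3, 2, 14, 6, 5, 8, 9, 15, 11, 1, 13, 16, 7, 4] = (1 12)(2 10 15 7 5 14 16 4)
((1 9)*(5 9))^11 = (1 9 5)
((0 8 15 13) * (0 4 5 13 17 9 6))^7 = ((0 8 15 17 9 6)(4 5 13))^7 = (0 8 15 17 9 6)(4 5 13)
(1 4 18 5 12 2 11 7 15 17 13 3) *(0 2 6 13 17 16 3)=(0 2 11 7 15 16 3 1 4 18 5 12 6 13)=[2, 4, 11, 1, 18, 12, 13, 15, 8, 9, 10, 7, 6, 0, 14, 16, 3, 17, 5]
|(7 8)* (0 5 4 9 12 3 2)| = |(0 5 4 9 12 3 2)(7 8)| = 14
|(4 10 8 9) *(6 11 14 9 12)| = 8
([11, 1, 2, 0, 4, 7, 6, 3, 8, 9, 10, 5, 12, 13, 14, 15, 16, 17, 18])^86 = (18)(0 11 5 7 3)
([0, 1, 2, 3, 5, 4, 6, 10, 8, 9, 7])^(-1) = [0, 1, 2, 3, 5, 4, 6, 10, 8, 9, 7]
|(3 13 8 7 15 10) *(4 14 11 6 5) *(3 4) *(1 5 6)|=|(1 5 3 13 8 7 15 10 4 14 11)|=11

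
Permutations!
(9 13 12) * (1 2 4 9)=(1 2 4 9 13 12)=[0, 2, 4, 3, 9, 5, 6, 7, 8, 13, 10, 11, 1, 12]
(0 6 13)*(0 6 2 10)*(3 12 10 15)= (0 2 15 3 12 10)(6 13)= [2, 1, 15, 12, 4, 5, 13, 7, 8, 9, 0, 11, 10, 6, 14, 3]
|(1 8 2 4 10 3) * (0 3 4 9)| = 6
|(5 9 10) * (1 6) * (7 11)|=6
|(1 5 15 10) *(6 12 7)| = 12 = |(1 5 15 10)(6 12 7)|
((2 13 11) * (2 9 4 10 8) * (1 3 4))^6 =((1 3 4 10 8 2 13 11 9))^6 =(1 13 10)(2 4 9)(3 11 8)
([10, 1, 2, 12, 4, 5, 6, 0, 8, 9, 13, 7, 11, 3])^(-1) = [7, 1, 2, 13, 4, 5, 6, 11, 8, 9, 0, 12, 3, 10]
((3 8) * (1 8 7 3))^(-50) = (8)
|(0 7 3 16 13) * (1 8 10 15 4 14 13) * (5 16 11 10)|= 36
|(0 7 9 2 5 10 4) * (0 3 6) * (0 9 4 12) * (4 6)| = |(0 7 6 9 2 5 10 12)(3 4)| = 8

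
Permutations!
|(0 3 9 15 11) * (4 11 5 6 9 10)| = 20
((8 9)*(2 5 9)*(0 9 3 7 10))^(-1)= (0 10 7 3 5 2 8 9)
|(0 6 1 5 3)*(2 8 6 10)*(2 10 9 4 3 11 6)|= |(0 9 4 3)(1 5 11 6)(2 8)|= 4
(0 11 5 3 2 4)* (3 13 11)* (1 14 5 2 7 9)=[3, 14, 4, 7, 0, 13, 6, 9, 8, 1, 10, 2, 12, 11, 5]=(0 3 7 9 1 14 5 13 11 2 4)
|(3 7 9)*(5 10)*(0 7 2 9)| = |(0 7)(2 9 3)(5 10)| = 6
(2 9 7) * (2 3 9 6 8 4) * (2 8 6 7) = (2 7 3 9)(4 8) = [0, 1, 7, 9, 8, 5, 6, 3, 4, 2]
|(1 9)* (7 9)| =|(1 7 9)| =3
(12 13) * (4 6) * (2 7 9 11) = (2 7 9 11)(4 6)(12 13) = [0, 1, 7, 3, 6, 5, 4, 9, 8, 11, 10, 2, 13, 12]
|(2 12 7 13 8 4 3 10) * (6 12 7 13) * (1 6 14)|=11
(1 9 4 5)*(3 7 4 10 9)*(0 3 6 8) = (0 3 7 4 5 1 6 8)(9 10) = [3, 6, 2, 7, 5, 1, 8, 4, 0, 10, 9]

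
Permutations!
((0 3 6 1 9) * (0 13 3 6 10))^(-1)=(0 10 3 13 9 1 6)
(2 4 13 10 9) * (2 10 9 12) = [0, 1, 4, 3, 13, 5, 6, 7, 8, 10, 12, 11, 2, 9] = (2 4 13 9 10 12)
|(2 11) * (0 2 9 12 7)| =|(0 2 11 9 12 7)| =6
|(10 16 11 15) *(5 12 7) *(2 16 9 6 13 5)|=11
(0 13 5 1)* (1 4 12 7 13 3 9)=(0 3 9 1)(4 12 7 13 5)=[3, 0, 2, 9, 12, 4, 6, 13, 8, 1, 10, 11, 7, 5]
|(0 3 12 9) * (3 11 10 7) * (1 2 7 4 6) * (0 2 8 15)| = |(0 11 10 4 6 1 8 15)(2 7 3 12 9)| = 40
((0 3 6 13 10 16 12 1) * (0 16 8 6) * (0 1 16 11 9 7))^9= (0 11)(1 7)(3 9)(6 13 10 8)(12 16)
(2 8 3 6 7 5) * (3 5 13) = (2 8 5)(3 6 7 13) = [0, 1, 8, 6, 4, 2, 7, 13, 5, 9, 10, 11, 12, 3]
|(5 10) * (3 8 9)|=|(3 8 9)(5 10)|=6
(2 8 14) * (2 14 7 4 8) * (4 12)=(14)(4 8 7 12)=[0, 1, 2, 3, 8, 5, 6, 12, 7, 9, 10, 11, 4, 13, 14]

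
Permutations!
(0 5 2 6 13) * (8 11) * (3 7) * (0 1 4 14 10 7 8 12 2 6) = (0 5 6 13 1 4 14 10 7 3 8 11 12 2) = [5, 4, 0, 8, 14, 6, 13, 3, 11, 9, 7, 12, 2, 1, 10]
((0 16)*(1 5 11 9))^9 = (0 16)(1 5 11 9)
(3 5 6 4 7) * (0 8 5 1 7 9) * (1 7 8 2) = [2, 8, 1, 7, 9, 6, 4, 3, 5, 0] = (0 2 1 8 5 6 4 9)(3 7)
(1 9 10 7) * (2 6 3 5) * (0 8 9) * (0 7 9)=(0 8)(1 7)(2 6 3 5)(9 10)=[8, 7, 6, 5, 4, 2, 3, 1, 0, 10, 9]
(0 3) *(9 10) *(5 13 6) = [3, 1, 2, 0, 4, 13, 5, 7, 8, 10, 9, 11, 12, 6] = (0 3)(5 13 6)(9 10)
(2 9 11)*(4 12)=(2 9 11)(4 12)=[0, 1, 9, 3, 12, 5, 6, 7, 8, 11, 10, 2, 4]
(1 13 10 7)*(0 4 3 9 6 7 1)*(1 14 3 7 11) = (0 4 7)(1 13 10 14 3 9 6 11) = [4, 13, 2, 9, 7, 5, 11, 0, 8, 6, 14, 1, 12, 10, 3]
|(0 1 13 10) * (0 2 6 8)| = |(0 1 13 10 2 6 8)| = 7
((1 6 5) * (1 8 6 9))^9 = ((1 9)(5 8 6))^9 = (1 9)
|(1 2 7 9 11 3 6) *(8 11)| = 8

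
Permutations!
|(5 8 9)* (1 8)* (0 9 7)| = 6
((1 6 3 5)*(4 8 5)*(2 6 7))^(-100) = ((1 7 2 6 3 4 8 5))^(-100) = (1 3)(2 8)(4 7)(5 6)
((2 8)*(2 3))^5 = (2 3 8)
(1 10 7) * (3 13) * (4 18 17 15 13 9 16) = [0, 10, 2, 9, 18, 5, 6, 1, 8, 16, 7, 11, 12, 3, 14, 13, 4, 15, 17] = (1 10 7)(3 9 16 4 18 17 15 13)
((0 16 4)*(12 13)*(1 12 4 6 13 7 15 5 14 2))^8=(0 13 16 4 6)(1 12 7 15 5 14 2)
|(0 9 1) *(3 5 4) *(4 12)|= 12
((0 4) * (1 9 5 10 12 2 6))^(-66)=(1 12 9 2 5 6 10)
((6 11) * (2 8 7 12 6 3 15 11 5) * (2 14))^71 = (2 8 7 12 6 5 14)(3 11 15)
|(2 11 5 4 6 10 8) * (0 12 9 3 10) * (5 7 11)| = 10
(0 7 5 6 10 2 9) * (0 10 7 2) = (0 2 9 10)(5 6 7) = [2, 1, 9, 3, 4, 6, 7, 5, 8, 10, 0]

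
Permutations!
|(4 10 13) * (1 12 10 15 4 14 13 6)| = |(1 12 10 6)(4 15)(13 14)| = 4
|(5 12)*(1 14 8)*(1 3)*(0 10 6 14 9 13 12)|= 11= |(0 10 6 14 8 3 1 9 13 12 5)|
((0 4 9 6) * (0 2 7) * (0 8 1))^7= ((0 4 9 6 2 7 8 1))^7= (0 1 8 7 2 6 9 4)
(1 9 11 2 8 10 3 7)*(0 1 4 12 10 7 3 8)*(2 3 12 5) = [1, 9, 0, 12, 5, 2, 6, 4, 7, 11, 8, 3, 10] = (0 1 9 11 3 12 10 8 7 4 5 2)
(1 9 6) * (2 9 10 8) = (1 10 8 2 9 6) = [0, 10, 9, 3, 4, 5, 1, 7, 2, 6, 8]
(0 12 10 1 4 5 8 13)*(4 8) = [12, 8, 2, 3, 5, 4, 6, 7, 13, 9, 1, 11, 10, 0] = (0 12 10 1 8 13)(4 5)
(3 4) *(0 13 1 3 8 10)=(0 13 1 3 4 8 10)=[13, 3, 2, 4, 8, 5, 6, 7, 10, 9, 0, 11, 12, 1]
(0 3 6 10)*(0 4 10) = (0 3 6)(4 10) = [3, 1, 2, 6, 10, 5, 0, 7, 8, 9, 4]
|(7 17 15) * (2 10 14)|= |(2 10 14)(7 17 15)|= 3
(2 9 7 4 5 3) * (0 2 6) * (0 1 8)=(0 2 9 7 4 5 3 6 1 8)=[2, 8, 9, 6, 5, 3, 1, 4, 0, 7]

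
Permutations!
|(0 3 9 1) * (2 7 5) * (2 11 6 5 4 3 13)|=24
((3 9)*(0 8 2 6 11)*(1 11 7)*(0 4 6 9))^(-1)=(0 3 9 2 8)(1 7 6 4 11)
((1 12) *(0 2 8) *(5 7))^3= ((0 2 8)(1 12)(5 7))^3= (1 12)(5 7)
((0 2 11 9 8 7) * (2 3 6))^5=(0 9 6 7 11 3 8 2)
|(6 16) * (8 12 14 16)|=5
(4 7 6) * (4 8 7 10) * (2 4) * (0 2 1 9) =(0 2 4 10 1 9)(6 8 7) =[2, 9, 4, 3, 10, 5, 8, 6, 7, 0, 1]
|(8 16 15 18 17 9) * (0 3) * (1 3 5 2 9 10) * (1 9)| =|(0 5 2 1 3)(8 16 15 18 17 10 9)| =35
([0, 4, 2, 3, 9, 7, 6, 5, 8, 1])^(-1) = (1 9 4)(5 7)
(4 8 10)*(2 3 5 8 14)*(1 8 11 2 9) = (1 8 10 4 14 9)(2 3 5 11) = [0, 8, 3, 5, 14, 11, 6, 7, 10, 1, 4, 2, 12, 13, 9]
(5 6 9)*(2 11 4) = (2 11 4)(5 6 9) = [0, 1, 11, 3, 2, 6, 9, 7, 8, 5, 10, 4]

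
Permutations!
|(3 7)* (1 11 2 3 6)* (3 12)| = 7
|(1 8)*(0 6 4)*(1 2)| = |(0 6 4)(1 8 2)| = 3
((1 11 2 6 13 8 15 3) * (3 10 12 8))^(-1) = ((1 11 2 6 13 3)(8 15 10 12))^(-1) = (1 3 13 6 2 11)(8 12 10 15)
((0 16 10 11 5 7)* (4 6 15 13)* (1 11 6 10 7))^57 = ((0 16 7)(1 11 5)(4 10 6 15 13))^57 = (16)(4 6 13 10 15)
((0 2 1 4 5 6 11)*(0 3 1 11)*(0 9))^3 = (0 3 5)(1 6 2)(4 9 11)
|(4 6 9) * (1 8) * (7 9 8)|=6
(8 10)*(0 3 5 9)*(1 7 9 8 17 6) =(0 3 5 8 10 17 6 1 7 9) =[3, 7, 2, 5, 4, 8, 1, 9, 10, 0, 17, 11, 12, 13, 14, 15, 16, 6]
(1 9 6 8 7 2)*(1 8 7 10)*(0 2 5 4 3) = (0 2 8 10 1 9 6 7 5 4 3) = [2, 9, 8, 0, 3, 4, 7, 5, 10, 6, 1]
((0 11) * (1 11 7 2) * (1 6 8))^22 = ((0 7 2 6 8 1 11))^22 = (0 7 2 6 8 1 11)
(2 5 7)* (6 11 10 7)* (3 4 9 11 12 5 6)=(2 6 12 5 3 4 9 11 10 7)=[0, 1, 6, 4, 9, 3, 12, 2, 8, 11, 7, 10, 5]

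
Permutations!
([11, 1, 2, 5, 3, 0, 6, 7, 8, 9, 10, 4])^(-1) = [5, 1, 2, 4, 11, 3, 6, 7, 8, 9, 10, 0]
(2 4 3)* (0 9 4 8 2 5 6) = (0 9 4 3 5 6)(2 8) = [9, 1, 8, 5, 3, 6, 0, 7, 2, 4]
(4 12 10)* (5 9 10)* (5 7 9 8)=(4 12 7 9 10)(5 8)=[0, 1, 2, 3, 12, 8, 6, 9, 5, 10, 4, 11, 7]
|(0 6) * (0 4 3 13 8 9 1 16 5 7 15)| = |(0 6 4 3 13 8 9 1 16 5 7 15)| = 12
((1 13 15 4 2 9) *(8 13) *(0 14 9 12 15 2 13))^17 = ((0 14 9 1 8)(2 12 15 4 13))^17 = (0 9 8 14 1)(2 15 13 12 4)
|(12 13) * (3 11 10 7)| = |(3 11 10 7)(12 13)| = 4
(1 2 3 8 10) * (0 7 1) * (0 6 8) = [7, 2, 3, 0, 4, 5, 8, 1, 10, 9, 6] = (0 7 1 2 3)(6 8 10)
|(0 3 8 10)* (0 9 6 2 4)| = 8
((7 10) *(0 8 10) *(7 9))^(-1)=((0 8 10 9 7))^(-1)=(0 7 9 10 8)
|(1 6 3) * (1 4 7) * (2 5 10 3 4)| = |(1 6 4 7)(2 5 10 3)| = 4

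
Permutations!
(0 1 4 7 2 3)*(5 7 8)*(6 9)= (0 1 4 8 5 7 2 3)(6 9)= [1, 4, 3, 0, 8, 7, 9, 2, 5, 6]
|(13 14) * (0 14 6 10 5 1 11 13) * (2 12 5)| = 8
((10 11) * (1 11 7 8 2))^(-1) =((1 11 10 7 8 2))^(-1) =(1 2 8 7 10 11)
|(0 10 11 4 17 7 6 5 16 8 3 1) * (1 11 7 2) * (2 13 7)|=20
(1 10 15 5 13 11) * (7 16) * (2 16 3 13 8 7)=(1 10 15 5 8 7 3 13 11)(2 16)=[0, 10, 16, 13, 4, 8, 6, 3, 7, 9, 15, 1, 12, 11, 14, 5, 2]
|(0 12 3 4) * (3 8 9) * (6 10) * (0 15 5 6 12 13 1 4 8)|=|(0 13 1 4 15 5 6 10 12)(3 8 9)|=9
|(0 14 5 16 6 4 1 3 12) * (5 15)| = |(0 14 15 5 16 6 4 1 3 12)| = 10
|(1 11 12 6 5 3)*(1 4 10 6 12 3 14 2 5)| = 6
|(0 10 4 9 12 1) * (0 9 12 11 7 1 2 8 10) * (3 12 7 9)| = |(1 3 12 2 8 10 4 7)(9 11)| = 8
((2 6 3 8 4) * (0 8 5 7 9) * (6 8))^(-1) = ((0 6 3 5 7 9)(2 8 4))^(-1) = (0 9 7 5 3 6)(2 4 8)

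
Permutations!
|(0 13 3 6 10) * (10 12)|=6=|(0 13 3 6 12 10)|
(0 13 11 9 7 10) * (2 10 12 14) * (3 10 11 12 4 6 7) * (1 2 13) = (0 1 2 11 9 3 10)(4 6 7)(12 14 13) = [1, 2, 11, 10, 6, 5, 7, 4, 8, 3, 0, 9, 14, 12, 13]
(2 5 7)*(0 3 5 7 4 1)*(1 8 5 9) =[3, 0, 7, 9, 8, 4, 6, 2, 5, 1] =(0 3 9 1)(2 7)(4 8 5)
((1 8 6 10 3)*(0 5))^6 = ((0 5)(1 8 6 10 3))^6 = (1 8 6 10 3)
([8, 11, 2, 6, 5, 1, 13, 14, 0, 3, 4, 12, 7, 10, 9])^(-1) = [8, 5, 2, 9, 10, 4, 3, 12, 0, 14, 13, 1, 11, 6, 7]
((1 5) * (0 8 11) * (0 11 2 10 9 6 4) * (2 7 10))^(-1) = ((11)(0 8 7 10 9 6 4)(1 5))^(-1) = (11)(0 4 6 9 10 7 8)(1 5)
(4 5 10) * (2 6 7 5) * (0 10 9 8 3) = (0 10 4 2 6 7 5 9 8 3) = [10, 1, 6, 0, 2, 9, 7, 5, 3, 8, 4]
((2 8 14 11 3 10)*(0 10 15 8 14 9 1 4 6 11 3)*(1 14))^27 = (0 11 6 4 1 2 10)(3 8 14 15 9)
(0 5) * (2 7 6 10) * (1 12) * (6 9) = (0 5)(1 12)(2 7 9 6 10) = [5, 12, 7, 3, 4, 0, 10, 9, 8, 6, 2, 11, 1]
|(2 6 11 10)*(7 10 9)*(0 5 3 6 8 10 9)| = 30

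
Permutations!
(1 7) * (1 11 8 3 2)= (1 7 11 8 3 2)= [0, 7, 1, 2, 4, 5, 6, 11, 3, 9, 10, 8]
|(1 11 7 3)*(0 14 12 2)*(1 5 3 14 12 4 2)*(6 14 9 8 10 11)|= 70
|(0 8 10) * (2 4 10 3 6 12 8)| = |(0 2 4 10)(3 6 12 8)| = 4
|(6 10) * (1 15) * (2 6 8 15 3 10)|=|(1 3 10 8 15)(2 6)|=10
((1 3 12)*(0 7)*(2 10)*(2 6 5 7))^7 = (0 2 10 6 5 7)(1 3 12)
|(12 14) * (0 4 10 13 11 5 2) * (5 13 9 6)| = 14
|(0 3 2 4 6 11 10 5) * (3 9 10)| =20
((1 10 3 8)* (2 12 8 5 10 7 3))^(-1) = ((1 7 3 5 10 2 12 8))^(-1) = (1 8 12 2 10 5 3 7)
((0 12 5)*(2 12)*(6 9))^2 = (0 12)(2 5)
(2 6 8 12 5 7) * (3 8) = (2 6 3 8 12 5 7) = [0, 1, 6, 8, 4, 7, 3, 2, 12, 9, 10, 11, 5]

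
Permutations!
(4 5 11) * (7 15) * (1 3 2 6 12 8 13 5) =(1 3 2 6 12 8 13 5 11 4)(7 15) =[0, 3, 6, 2, 1, 11, 12, 15, 13, 9, 10, 4, 8, 5, 14, 7]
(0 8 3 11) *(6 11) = (0 8 3 6 11) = [8, 1, 2, 6, 4, 5, 11, 7, 3, 9, 10, 0]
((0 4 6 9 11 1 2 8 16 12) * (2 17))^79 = (0 6 11 17 8 12 4 9 1 2 16)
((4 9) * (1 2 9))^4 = (9)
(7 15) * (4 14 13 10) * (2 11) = (2 11)(4 14 13 10)(7 15) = [0, 1, 11, 3, 14, 5, 6, 15, 8, 9, 4, 2, 12, 10, 13, 7]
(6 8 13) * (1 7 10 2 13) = [0, 7, 13, 3, 4, 5, 8, 10, 1, 9, 2, 11, 12, 6] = (1 7 10 2 13 6 8)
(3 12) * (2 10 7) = [0, 1, 10, 12, 4, 5, 6, 2, 8, 9, 7, 11, 3] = (2 10 7)(3 12)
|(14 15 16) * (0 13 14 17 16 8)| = 10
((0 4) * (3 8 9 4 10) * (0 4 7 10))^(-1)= (3 10 7 9 8)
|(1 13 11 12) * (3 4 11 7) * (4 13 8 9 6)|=|(1 8 9 6 4 11 12)(3 13 7)|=21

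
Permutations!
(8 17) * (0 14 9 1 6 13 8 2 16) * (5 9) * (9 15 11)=(0 14 5 15 11 9 1 6 13 8 17 2 16)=[14, 6, 16, 3, 4, 15, 13, 7, 17, 1, 10, 9, 12, 8, 5, 11, 0, 2]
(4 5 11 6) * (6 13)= (4 5 11 13 6)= [0, 1, 2, 3, 5, 11, 4, 7, 8, 9, 10, 13, 12, 6]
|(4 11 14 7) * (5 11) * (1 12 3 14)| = |(1 12 3 14 7 4 5 11)| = 8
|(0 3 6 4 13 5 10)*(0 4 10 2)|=8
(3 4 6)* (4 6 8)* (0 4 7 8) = (0 4)(3 6)(7 8) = [4, 1, 2, 6, 0, 5, 3, 8, 7]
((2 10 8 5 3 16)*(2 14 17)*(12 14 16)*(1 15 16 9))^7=(1 9 16 15)(2 17 14 12 3 5 8 10)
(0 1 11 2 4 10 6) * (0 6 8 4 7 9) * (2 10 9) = [1, 11, 7, 3, 9, 5, 6, 2, 4, 0, 8, 10] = (0 1 11 10 8 4 9)(2 7)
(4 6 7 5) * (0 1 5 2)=[1, 5, 0, 3, 6, 4, 7, 2]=(0 1 5 4 6 7 2)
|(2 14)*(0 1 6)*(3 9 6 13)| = 6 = |(0 1 13 3 9 6)(2 14)|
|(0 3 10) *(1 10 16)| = |(0 3 16 1 10)| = 5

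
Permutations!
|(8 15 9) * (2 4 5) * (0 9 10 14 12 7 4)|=11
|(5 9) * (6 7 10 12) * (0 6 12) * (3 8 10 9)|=8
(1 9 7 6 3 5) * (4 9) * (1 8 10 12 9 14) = (1 4 14)(3 5 8 10 12 9 7 6) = [0, 4, 2, 5, 14, 8, 3, 6, 10, 7, 12, 11, 9, 13, 1]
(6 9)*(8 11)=(6 9)(8 11)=[0, 1, 2, 3, 4, 5, 9, 7, 11, 6, 10, 8]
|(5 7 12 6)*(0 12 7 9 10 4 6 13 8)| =|(0 12 13 8)(4 6 5 9 10)| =20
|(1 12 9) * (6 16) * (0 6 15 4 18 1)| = |(0 6 16 15 4 18 1 12 9)| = 9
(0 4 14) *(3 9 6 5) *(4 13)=(0 13 4 14)(3 9 6 5)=[13, 1, 2, 9, 14, 3, 5, 7, 8, 6, 10, 11, 12, 4, 0]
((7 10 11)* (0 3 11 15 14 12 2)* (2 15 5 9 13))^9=(15)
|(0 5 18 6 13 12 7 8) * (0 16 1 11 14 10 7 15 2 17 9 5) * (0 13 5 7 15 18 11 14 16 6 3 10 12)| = 16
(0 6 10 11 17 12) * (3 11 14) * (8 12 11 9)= [6, 1, 2, 9, 4, 5, 10, 7, 12, 8, 14, 17, 0, 13, 3, 15, 16, 11]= (0 6 10 14 3 9 8 12)(11 17)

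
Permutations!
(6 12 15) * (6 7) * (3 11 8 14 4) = [0, 1, 2, 11, 3, 5, 12, 6, 14, 9, 10, 8, 15, 13, 4, 7] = (3 11 8 14 4)(6 12 15 7)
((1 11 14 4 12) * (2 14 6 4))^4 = (14)(1 12 4 6 11)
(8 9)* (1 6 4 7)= [0, 6, 2, 3, 7, 5, 4, 1, 9, 8]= (1 6 4 7)(8 9)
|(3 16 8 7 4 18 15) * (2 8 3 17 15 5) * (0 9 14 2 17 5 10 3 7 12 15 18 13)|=16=|(0 9 14 2 8 12 15 5 17 18 10 3 16 7 4 13)|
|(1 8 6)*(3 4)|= |(1 8 6)(3 4)|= 6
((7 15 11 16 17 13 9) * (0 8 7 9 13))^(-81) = (0 15 17 7 16 8 11)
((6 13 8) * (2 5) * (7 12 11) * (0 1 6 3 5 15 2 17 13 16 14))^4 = ((0 1 6 16 14)(2 15)(3 5 17 13 8)(7 12 11))^4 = (0 14 16 6 1)(3 8 13 17 5)(7 12 11)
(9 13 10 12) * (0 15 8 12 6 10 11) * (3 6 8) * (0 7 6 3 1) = (0 15 1)(6 10 8 12 9 13 11 7) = [15, 0, 2, 3, 4, 5, 10, 6, 12, 13, 8, 7, 9, 11, 14, 1]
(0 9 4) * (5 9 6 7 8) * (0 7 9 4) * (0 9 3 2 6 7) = (9)(0 7 8 5 4)(2 6 3) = [7, 1, 6, 2, 0, 4, 3, 8, 5, 9]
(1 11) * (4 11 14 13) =(1 14 13 4 11) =[0, 14, 2, 3, 11, 5, 6, 7, 8, 9, 10, 1, 12, 4, 13]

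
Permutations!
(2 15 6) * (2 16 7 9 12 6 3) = (2 15 3)(6 16 7 9 12) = [0, 1, 15, 2, 4, 5, 16, 9, 8, 12, 10, 11, 6, 13, 14, 3, 7]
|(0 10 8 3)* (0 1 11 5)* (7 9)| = 14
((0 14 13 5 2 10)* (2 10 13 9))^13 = ((0 14 9 2 13 5 10))^13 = (0 10 5 13 2 9 14)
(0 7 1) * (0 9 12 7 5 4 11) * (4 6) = (0 5 6 4 11)(1 9 12 7) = [5, 9, 2, 3, 11, 6, 4, 1, 8, 12, 10, 0, 7]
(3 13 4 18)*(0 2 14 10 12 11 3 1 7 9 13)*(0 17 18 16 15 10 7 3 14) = [2, 3, 0, 17, 16, 5, 6, 9, 8, 13, 12, 14, 11, 4, 7, 10, 15, 18, 1] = (0 2)(1 3 17 18)(4 16 15 10 12 11 14 7 9 13)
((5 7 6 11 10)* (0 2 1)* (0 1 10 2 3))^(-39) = (0 3)(2 7)(5 11)(6 10) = ((0 3)(2 10 5 7 6 11))^(-39)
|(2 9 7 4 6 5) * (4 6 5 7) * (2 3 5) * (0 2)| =|(0 2 9 4)(3 5)(6 7)| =4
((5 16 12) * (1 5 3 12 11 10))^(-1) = ((1 5 16 11 10)(3 12))^(-1) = (1 10 11 16 5)(3 12)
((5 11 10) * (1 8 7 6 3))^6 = (11)(1 8 7 6 3)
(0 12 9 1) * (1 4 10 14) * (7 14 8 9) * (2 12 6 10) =[6, 0, 12, 3, 2, 5, 10, 14, 9, 4, 8, 11, 7, 13, 1] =(0 6 10 8 9 4 2 12 7 14 1)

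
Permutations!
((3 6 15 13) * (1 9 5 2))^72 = ((1 9 5 2)(3 6 15 13))^72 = (15)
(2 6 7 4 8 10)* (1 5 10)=(1 5 10 2 6 7 4 8)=[0, 5, 6, 3, 8, 10, 7, 4, 1, 9, 2]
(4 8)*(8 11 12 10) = [0, 1, 2, 3, 11, 5, 6, 7, 4, 9, 8, 12, 10] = (4 11 12 10 8)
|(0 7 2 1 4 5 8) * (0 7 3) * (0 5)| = |(0 3 5 8 7 2 1 4)| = 8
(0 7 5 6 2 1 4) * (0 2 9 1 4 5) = [7, 5, 4, 3, 2, 6, 9, 0, 8, 1] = (0 7)(1 5 6 9)(2 4)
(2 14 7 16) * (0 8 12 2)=[8, 1, 14, 3, 4, 5, 6, 16, 12, 9, 10, 11, 2, 13, 7, 15, 0]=(0 8 12 2 14 7 16)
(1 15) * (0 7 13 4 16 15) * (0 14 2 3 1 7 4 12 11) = (0 4 16 15 7 13 12 11)(1 14 2 3) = [4, 14, 3, 1, 16, 5, 6, 13, 8, 9, 10, 0, 11, 12, 2, 7, 15]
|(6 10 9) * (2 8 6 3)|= 6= |(2 8 6 10 9 3)|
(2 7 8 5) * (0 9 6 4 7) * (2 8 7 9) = (0 2)(4 9 6)(5 8) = [2, 1, 0, 3, 9, 8, 4, 7, 5, 6]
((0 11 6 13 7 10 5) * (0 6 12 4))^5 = ((0 11 12 4)(5 6 13 7 10))^5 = (13)(0 11 12 4)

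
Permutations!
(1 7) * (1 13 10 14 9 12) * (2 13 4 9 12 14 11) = (1 7 4 9 14 12)(2 13 10 11) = [0, 7, 13, 3, 9, 5, 6, 4, 8, 14, 11, 2, 1, 10, 12]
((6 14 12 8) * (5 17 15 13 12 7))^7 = (5 14 8 13 17 7 6 12 15)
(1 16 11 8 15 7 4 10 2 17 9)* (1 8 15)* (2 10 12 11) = [0, 16, 17, 3, 12, 5, 6, 4, 1, 8, 10, 15, 11, 13, 14, 7, 2, 9] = (1 16 2 17 9 8)(4 12 11 15 7)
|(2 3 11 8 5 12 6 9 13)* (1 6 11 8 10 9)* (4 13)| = 10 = |(1 6)(2 3 8 5 12 11 10 9 4 13)|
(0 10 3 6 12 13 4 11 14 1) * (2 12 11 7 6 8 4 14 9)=(0 10 3 8 4 7 6 11 9 2 12 13 14 1)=[10, 0, 12, 8, 7, 5, 11, 6, 4, 2, 3, 9, 13, 14, 1]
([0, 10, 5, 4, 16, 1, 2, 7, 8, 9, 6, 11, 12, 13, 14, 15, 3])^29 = (1 5 2 6 10)(3 16 4)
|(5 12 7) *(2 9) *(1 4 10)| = |(1 4 10)(2 9)(5 12 7)| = 6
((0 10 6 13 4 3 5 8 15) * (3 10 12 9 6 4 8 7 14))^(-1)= (0 15 8 13 6 9 12)(3 14 7 5)(4 10)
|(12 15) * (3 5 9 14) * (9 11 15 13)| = |(3 5 11 15 12 13 9 14)| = 8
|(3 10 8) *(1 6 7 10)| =|(1 6 7 10 8 3)| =6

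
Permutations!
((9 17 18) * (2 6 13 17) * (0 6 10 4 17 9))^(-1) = ((0 6 13 9 2 10 4 17 18))^(-1) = (0 18 17 4 10 2 9 13 6)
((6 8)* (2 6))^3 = ((2 6 8))^3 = (8)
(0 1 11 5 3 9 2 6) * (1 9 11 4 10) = (0 9 2 6)(1 4 10)(3 11 5) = [9, 4, 6, 11, 10, 3, 0, 7, 8, 2, 1, 5]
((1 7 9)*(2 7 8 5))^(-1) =((1 8 5 2 7 9))^(-1) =(1 9 7 2 5 8)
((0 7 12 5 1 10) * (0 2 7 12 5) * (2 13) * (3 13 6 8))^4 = ((0 12)(1 10 6 8 3 13 2 7 5))^4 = (1 3 5 8 7 6 2 10 13)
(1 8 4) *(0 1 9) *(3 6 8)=[1, 3, 2, 6, 9, 5, 8, 7, 4, 0]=(0 1 3 6 8 4 9)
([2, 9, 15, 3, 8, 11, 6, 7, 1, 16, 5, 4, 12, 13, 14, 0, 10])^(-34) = [15, 4, 0, 3, 5, 16, 6, 7, 11, 8, 9, 10, 12, 13, 14, 2, 1]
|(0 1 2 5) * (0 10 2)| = |(0 1)(2 5 10)| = 6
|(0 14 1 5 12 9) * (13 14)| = |(0 13 14 1 5 12 9)| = 7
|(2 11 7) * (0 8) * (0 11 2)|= |(0 8 11 7)|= 4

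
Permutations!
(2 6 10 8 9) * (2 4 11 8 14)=(2 6 10 14)(4 11 8 9)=[0, 1, 6, 3, 11, 5, 10, 7, 9, 4, 14, 8, 12, 13, 2]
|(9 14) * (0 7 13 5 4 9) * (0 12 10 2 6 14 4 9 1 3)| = 40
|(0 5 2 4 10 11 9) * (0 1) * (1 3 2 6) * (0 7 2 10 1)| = 12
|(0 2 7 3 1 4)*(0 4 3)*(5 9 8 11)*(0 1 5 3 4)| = 5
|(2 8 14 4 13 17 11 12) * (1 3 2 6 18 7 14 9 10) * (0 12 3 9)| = 39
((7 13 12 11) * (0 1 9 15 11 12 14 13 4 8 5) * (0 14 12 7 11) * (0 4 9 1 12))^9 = (0 13 14 5 8 4 15 9 7 12)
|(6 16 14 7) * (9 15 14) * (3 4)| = |(3 4)(6 16 9 15 14 7)| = 6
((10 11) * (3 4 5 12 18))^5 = (18)(10 11)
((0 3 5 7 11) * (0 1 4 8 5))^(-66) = ((0 3)(1 4 8 5 7 11))^(-66) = (11)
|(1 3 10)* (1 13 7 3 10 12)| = |(1 10 13 7 3 12)| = 6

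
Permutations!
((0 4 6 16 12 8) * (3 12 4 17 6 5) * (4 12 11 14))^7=((0 17 6 16 12 8)(3 11 14 4 5))^7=(0 17 6 16 12 8)(3 14 5 11 4)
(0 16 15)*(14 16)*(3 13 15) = [14, 1, 2, 13, 4, 5, 6, 7, 8, 9, 10, 11, 12, 15, 16, 0, 3] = (0 14 16 3 13 15)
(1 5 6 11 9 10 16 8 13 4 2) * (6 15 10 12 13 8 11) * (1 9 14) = [0, 5, 9, 3, 2, 15, 6, 7, 8, 12, 16, 14, 13, 4, 1, 10, 11] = (1 5 15 10 16 11 14)(2 9 12 13 4)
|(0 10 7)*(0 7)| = |(0 10)| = 2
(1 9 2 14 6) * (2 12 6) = (1 9 12 6)(2 14) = [0, 9, 14, 3, 4, 5, 1, 7, 8, 12, 10, 11, 6, 13, 2]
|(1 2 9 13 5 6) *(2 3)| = |(1 3 2 9 13 5 6)| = 7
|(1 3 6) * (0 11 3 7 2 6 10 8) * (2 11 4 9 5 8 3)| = |(0 4 9 5 8)(1 7 11 2 6)(3 10)| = 10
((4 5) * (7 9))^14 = (9) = ((4 5)(7 9))^14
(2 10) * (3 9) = [0, 1, 10, 9, 4, 5, 6, 7, 8, 3, 2] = (2 10)(3 9)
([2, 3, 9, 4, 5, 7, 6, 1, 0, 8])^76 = [0, 3, 2, 4, 5, 7, 6, 1, 8, 9]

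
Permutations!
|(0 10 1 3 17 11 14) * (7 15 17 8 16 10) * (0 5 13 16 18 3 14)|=|(0 7 15 17 11)(1 14 5 13 16 10)(3 8 18)|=30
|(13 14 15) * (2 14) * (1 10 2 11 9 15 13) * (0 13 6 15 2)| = |(0 13 11 9 2 14 6 15 1 10)| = 10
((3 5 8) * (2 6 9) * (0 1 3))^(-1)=((0 1 3 5 8)(2 6 9))^(-1)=(0 8 5 3 1)(2 9 6)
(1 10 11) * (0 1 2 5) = (0 1 10 11 2 5) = [1, 10, 5, 3, 4, 0, 6, 7, 8, 9, 11, 2]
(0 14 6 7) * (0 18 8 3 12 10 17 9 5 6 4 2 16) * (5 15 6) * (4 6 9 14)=(0 4 2 16)(3 12 10 17 14 6 7 18 8)(9 15)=[4, 1, 16, 12, 2, 5, 7, 18, 3, 15, 17, 11, 10, 13, 6, 9, 0, 14, 8]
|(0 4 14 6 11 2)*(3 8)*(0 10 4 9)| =|(0 9)(2 10 4 14 6 11)(3 8)| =6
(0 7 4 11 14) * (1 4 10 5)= (0 7 10 5 1 4 11 14)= [7, 4, 2, 3, 11, 1, 6, 10, 8, 9, 5, 14, 12, 13, 0]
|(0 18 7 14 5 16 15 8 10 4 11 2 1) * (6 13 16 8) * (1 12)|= 12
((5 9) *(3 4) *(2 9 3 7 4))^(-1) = (2 3 5 9)(4 7)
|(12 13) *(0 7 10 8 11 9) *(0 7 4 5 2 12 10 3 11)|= |(0 4 5 2 12 13 10 8)(3 11 9 7)|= 8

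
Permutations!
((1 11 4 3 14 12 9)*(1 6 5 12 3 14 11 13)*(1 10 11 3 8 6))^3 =(1 11 8 12 13 4 6 9 10 14 5)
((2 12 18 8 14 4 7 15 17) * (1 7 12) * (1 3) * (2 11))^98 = ((1 7 15 17 11 2 3)(4 12 18 8 14))^98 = (4 8 12 14 18)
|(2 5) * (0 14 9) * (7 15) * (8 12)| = |(0 14 9)(2 5)(7 15)(8 12)| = 6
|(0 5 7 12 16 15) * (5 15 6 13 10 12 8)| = |(0 15)(5 7 8)(6 13 10 12 16)| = 30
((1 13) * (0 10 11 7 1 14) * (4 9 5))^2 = ((0 10 11 7 1 13 14)(4 9 5))^2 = (0 11 1 14 10 7 13)(4 5 9)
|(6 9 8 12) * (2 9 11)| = 6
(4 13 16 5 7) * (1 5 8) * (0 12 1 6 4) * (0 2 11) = [12, 5, 11, 3, 13, 7, 4, 2, 6, 9, 10, 0, 1, 16, 14, 15, 8] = (0 12 1 5 7 2 11)(4 13 16 8 6)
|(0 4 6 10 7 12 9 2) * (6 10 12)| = 8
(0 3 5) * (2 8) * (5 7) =(0 3 7 5)(2 8) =[3, 1, 8, 7, 4, 0, 6, 5, 2]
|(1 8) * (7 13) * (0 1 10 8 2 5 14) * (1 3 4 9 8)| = |(0 3 4 9 8 10 1 2 5 14)(7 13)| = 10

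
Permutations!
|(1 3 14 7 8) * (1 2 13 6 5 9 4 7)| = 24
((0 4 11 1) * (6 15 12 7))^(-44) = (15)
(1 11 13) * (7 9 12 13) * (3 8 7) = (1 11 3 8 7 9 12 13) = [0, 11, 2, 8, 4, 5, 6, 9, 7, 12, 10, 3, 13, 1]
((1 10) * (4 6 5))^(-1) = ((1 10)(4 6 5))^(-1) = (1 10)(4 5 6)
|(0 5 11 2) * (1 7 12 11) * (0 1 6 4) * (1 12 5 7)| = 15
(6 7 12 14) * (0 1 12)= (0 1 12 14 6 7)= [1, 12, 2, 3, 4, 5, 7, 0, 8, 9, 10, 11, 14, 13, 6]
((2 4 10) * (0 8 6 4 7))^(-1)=((0 8 6 4 10 2 7))^(-1)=(0 7 2 10 4 6 8)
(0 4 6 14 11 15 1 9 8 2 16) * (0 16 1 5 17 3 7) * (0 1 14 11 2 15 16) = (0 4 6 11 16)(1 9 8 15 5 17 3 7)(2 14) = [4, 9, 14, 7, 6, 17, 11, 1, 15, 8, 10, 16, 12, 13, 2, 5, 0, 3]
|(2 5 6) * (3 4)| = 6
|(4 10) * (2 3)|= 2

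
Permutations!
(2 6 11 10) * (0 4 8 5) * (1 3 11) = (0 4 8 5)(1 3 11 10 2 6) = [4, 3, 6, 11, 8, 0, 1, 7, 5, 9, 2, 10]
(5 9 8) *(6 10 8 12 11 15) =(5 9 12 11 15 6 10 8) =[0, 1, 2, 3, 4, 9, 10, 7, 5, 12, 8, 15, 11, 13, 14, 6]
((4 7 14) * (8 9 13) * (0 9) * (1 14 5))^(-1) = ((0 9 13 8)(1 14 4 7 5))^(-1) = (0 8 13 9)(1 5 7 4 14)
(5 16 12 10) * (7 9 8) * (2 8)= [0, 1, 8, 3, 4, 16, 6, 9, 7, 2, 5, 11, 10, 13, 14, 15, 12]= (2 8 7 9)(5 16 12 10)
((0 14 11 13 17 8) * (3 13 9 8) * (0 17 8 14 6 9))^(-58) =(0 9 11 6 14)(3 8)(13 17)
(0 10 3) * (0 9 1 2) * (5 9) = (0 10 3 5 9 1 2) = [10, 2, 0, 5, 4, 9, 6, 7, 8, 1, 3]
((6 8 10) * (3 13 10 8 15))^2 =((3 13 10 6 15))^2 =(3 10 15 13 6)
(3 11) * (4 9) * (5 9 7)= [0, 1, 2, 11, 7, 9, 6, 5, 8, 4, 10, 3]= (3 11)(4 7 5 9)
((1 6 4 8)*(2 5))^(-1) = (1 8 4 6)(2 5)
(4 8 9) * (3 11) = (3 11)(4 8 9) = [0, 1, 2, 11, 8, 5, 6, 7, 9, 4, 10, 3]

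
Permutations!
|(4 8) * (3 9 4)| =|(3 9 4 8)| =4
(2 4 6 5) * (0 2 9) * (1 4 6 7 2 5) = (0 5 9)(1 4 7 2 6) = [5, 4, 6, 3, 7, 9, 1, 2, 8, 0]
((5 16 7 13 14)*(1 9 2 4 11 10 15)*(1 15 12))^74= ((1 9 2 4 11 10 12)(5 16 7 13 14))^74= (1 11 9 10 2 12 4)(5 14 13 7 16)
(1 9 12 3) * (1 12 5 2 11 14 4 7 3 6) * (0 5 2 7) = [5, 9, 11, 12, 0, 7, 1, 3, 8, 2, 10, 14, 6, 13, 4] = (0 5 7 3 12 6 1 9 2 11 14 4)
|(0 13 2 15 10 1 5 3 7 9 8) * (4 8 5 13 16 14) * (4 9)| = 45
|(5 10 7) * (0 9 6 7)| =6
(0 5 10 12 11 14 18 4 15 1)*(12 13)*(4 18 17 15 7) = (18)(0 5 10 13 12 11 14 17 15 1)(4 7) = [5, 0, 2, 3, 7, 10, 6, 4, 8, 9, 13, 14, 11, 12, 17, 1, 16, 15, 18]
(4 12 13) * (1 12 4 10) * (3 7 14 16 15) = (1 12 13 10)(3 7 14 16 15) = [0, 12, 2, 7, 4, 5, 6, 14, 8, 9, 1, 11, 13, 10, 16, 3, 15]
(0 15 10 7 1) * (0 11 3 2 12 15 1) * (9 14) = (0 1 11 3 2 12 15 10 7)(9 14) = [1, 11, 12, 2, 4, 5, 6, 0, 8, 14, 7, 3, 15, 13, 9, 10]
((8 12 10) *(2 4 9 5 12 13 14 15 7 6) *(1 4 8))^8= (1 9 12)(2 8 13 14 15 7 6)(4 5 10)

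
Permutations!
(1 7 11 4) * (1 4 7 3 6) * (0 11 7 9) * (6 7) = (0 11 9)(1 3 7 6) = [11, 3, 2, 7, 4, 5, 1, 6, 8, 0, 10, 9]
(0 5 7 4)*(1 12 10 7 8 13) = (0 5 8 13 1 12 10 7 4) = [5, 12, 2, 3, 0, 8, 6, 4, 13, 9, 7, 11, 10, 1]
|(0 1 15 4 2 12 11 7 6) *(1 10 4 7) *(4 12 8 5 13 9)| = |(0 10 12 11 1 15 7 6)(2 8 5 13 9 4)| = 24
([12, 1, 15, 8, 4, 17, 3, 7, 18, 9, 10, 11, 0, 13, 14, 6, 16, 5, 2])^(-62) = [0, 1, 8, 15, 4, 5, 2, 7, 6, 9, 10, 11, 12, 13, 14, 18, 16, 17, 3]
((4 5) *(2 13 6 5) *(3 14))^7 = (2 6 4 13 5)(3 14)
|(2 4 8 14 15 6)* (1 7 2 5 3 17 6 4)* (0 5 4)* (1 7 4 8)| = 8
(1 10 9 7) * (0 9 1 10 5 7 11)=(0 9 11)(1 5 7 10)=[9, 5, 2, 3, 4, 7, 6, 10, 8, 11, 1, 0]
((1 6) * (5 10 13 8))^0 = (13)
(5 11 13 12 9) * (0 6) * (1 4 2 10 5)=(0 6)(1 4 2 10 5 11 13 12 9)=[6, 4, 10, 3, 2, 11, 0, 7, 8, 1, 5, 13, 9, 12]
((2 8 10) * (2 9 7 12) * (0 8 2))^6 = (12)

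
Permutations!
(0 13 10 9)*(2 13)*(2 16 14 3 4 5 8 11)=[16, 1, 13, 4, 5, 8, 6, 7, 11, 0, 9, 2, 12, 10, 3, 15, 14]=(0 16 14 3 4 5 8 11 2 13 10 9)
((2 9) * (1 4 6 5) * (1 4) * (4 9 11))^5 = ((2 11 4 6 5 9))^5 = (2 9 5 6 4 11)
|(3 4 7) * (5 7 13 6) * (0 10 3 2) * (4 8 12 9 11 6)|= 22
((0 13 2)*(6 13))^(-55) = ((0 6 13 2))^(-55) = (0 6 13 2)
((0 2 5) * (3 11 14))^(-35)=(0 2 5)(3 11 14)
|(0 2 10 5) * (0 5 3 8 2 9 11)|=12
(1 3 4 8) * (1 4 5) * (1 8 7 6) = (1 3 5 8 4 7 6) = [0, 3, 2, 5, 7, 8, 1, 6, 4]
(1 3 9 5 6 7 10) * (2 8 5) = (1 3 9 2 8 5 6 7 10) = [0, 3, 8, 9, 4, 6, 7, 10, 5, 2, 1]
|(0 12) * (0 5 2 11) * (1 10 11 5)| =10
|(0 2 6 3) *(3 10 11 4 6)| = |(0 2 3)(4 6 10 11)| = 12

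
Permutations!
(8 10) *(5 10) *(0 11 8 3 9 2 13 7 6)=[11, 1, 13, 9, 4, 10, 0, 6, 5, 2, 3, 8, 12, 7]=(0 11 8 5 10 3 9 2 13 7 6)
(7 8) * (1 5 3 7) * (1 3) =(1 5)(3 7 8) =[0, 5, 2, 7, 4, 1, 6, 8, 3]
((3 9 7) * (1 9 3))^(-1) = ((1 9 7))^(-1) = (1 7 9)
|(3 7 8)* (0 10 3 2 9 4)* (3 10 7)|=6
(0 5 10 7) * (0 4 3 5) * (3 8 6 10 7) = (3 5 7 4 8 6 10) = [0, 1, 2, 5, 8, 7, 10, 4, 6, 9, 3]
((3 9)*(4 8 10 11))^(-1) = (3 9)(4 11 10 8)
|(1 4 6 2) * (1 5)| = |(1 4 6 2 5)| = 5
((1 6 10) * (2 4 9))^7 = (1 6 10)(2 4 9)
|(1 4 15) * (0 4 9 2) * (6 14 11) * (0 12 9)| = 12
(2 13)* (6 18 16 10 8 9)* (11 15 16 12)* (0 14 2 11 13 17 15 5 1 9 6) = (0 14 2 17 15 16 10 8 6 18 12 13 11 5 1 9) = [14, 9, 17, 3, 4, 1, 18, 7, 6, 0, 8, 5, 13, 11, 2, 16, 10, 15, 12]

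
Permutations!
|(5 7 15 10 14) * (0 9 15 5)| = |(0 9 15 10 14)(5 7)| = 10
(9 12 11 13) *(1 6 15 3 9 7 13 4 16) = (1 6 15 3 9 12 11 4 16)(7 13) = [0, 6, 2, 9, 16, 5, 15, 13, 8, 12, 10, 4, 11, 7, 14, 3, 1]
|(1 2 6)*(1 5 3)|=|(1 2 6 5 3)|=5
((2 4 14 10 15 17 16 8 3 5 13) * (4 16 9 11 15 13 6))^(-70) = (9 15)(11 17)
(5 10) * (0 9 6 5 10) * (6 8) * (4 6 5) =(10)(0 9 8 5)(4 6) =[9, 1, 2, 3, 6, 0, 4, 7, 5, 8, 10]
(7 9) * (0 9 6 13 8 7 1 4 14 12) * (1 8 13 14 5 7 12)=[9, 4, 2, 3, 5, 7, 14, 6, 12, 8, 10, 11, 0, 13, 1]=(0 9 8 12)(1 4 5 7 6 14)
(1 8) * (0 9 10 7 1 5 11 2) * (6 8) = (0 9 10 7 1 6 8 5 11 2) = [9, 6, 0, 3, 4, 11, 8, 1, 5, 10, 7, 2]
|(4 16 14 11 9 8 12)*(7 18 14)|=|(4 16 7 18 14 11 9 8 12)|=9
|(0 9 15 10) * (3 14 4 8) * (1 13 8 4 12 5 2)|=8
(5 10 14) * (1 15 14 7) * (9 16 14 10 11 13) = (1 15 10 7)(5 11 13 9 16 14) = [0, 15, 2, 3, 4, 11, 6, 1, 8, 16, 7, 13, 12, 9, 5, 10, 14]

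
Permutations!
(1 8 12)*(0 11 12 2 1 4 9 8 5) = (0 11 12 4 9 8 2 1 5) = [11, 5, 1, 3, 9, 0, 6, 7, 2, 8, 10, 12, 4]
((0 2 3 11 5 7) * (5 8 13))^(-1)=(0 7 5 13 8 11 3 2)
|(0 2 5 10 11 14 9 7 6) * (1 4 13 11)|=|(0 2 5 10 1 4 13 11 14 9 7 6)|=12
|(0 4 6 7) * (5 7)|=5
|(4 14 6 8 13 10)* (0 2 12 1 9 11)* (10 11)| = |(0 2 12 1 9 10 4 14 6 8 13 11)| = 12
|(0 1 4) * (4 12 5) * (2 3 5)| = 7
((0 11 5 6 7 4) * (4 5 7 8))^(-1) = (0 4 8 6 5 7 11)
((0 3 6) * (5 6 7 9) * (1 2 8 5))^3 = ((0 3 7 9 1 2 8 5 6))^3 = (0 9 8)(1 5 3)(2 6 7)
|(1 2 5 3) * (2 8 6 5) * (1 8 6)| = 5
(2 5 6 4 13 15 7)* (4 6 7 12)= [0, 1, 5, 3, 13, 7, 6, 2, 8, 9, 10, 11, 4, 15, 14, 12]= (2 5 7)(4 13 15 12)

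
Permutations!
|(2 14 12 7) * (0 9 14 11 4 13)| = 9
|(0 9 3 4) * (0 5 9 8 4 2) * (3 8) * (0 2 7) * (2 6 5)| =6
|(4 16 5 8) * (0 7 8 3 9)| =8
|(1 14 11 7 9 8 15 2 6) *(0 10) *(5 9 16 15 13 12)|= 40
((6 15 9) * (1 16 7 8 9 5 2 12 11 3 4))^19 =(1 15 4 6 3 9 11 8 12 7 2 16 5)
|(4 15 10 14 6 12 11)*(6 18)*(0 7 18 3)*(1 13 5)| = |(0 7 18 6 12 11 4 15 10 14 3)(1 13 5)| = 33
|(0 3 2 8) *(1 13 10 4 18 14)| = 12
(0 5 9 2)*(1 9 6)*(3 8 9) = [5, 3, 0, 8, 4, 6, 1, 7, 9, 2] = (0 5 6 1 3 8 9 2)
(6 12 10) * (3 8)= [0, 1, 2, 8, 4, 5, 12, 7, 3, 9, 6, 11, 10]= (3 8)(6 12 10)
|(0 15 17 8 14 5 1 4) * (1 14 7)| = |(0 15 17 8 7 1 4)(5 14)| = 14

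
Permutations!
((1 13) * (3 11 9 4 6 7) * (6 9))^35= ((1 13)(3 11 6 7)(4 9))^35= (1 13)(3 7 6 11)(4 9)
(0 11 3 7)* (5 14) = (0 11 3 7)(5 14) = [11, 1, 2, 7, 4, 14, 6, 0, 8, 9, 10, 3, 12, 13, 5]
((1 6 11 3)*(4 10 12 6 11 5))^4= ((1 11 3)(4 10 12 6 5))^4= (1 11 3)(4 5 6 12 10)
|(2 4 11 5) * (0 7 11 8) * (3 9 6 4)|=10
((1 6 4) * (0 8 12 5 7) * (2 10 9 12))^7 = ((0 8 2 10 9 12 5 7)(1 6 4))^7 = (0 7 5 12 9 10 2 8)(1 6 4)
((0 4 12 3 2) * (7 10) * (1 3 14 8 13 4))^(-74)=((0 1 3 2)(4 12 14 8 13)(7 10))^(-74)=(0 3)(1 2)(4 12 14 8 13)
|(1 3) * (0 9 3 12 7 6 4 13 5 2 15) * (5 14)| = 13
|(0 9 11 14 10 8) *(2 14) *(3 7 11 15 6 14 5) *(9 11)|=12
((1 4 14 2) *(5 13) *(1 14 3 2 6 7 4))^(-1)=(2 3 4 7 6 14)(5 13)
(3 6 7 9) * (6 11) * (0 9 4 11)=(0 9 3)(4 11 6 7)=[9, 1, 2, 0, 11, 5, 7, 4, 8, 3, 10, 6]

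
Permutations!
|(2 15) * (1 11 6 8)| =4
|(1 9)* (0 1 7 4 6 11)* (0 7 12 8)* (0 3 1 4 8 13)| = 11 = |(0 4 6 11 7 8 3 1 9 12 13)|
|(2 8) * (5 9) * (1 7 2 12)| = 10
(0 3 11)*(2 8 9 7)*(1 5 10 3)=(0 1 5 10 3 11)(2 8 9 7)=[1, 5, 8, 11, 4, 10, 6, 2, 9, 7, 3, 0]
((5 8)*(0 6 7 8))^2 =(0 7 5 6 8) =((0 6 7 8 5))^2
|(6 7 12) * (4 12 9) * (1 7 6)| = 5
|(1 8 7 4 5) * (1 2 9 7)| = 10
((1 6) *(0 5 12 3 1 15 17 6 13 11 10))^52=((0 5 12 3 1 13 11 10)(6 15 17))^52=(0 1)(3 10)(5 13)(6 15 17)(11 12)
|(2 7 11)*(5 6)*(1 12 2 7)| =6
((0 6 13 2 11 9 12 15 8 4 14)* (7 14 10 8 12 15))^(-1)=((0 6 13 2 11 9 15 12 7 14)(4 10 8))^(-1)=(0 14 7 12 15 9 11 2 13 6)(4 8 10)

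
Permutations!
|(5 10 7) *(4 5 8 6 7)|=|(4 5 10)(6 7 8)|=3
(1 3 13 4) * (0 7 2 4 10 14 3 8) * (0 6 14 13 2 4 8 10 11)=(0 7 4 1 10 13 11)(2 8 6 14 3)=[7, 10, 8, 2, 1, 5, 14, 4, 6, 9, 13, 0, 12, 11, 3]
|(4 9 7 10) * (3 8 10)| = 6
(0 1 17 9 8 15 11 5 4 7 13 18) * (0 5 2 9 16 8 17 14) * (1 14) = [14, 1, 9, 3, 7, 4, 6, 13, 15, 17, 10, 2, 12, 18, 0, 11, 8, 16, 5] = (0 14)(2 9 17 16 8 15 11)(4 7 13 18 5)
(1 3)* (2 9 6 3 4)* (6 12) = (1 4 2 9 12 6 3) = [0, 4, 9, 1, 2, 5, 3, 7, 8, 12, 10, 11, 6]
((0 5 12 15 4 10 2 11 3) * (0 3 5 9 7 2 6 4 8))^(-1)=(0 8 15 12 5 11 2 7 9)(4 6 10)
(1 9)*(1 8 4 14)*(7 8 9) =(1 7 8 4 14) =[0, 7, 2, 3, 14, 5, 6, 8, 4, 9, 10, 11, 12, 13, 1]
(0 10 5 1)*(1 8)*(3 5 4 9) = [10, 0, 2, 5, 9, 8, 6, 7, 1, 3, 4] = (0 10 4 9 3 5 8 1)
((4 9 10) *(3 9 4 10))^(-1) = ((10)(3 9))^(-1) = (10)(3 9)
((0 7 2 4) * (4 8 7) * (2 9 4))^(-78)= (9)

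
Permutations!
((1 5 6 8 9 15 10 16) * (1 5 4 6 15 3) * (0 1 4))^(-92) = (16)(3 8 4 9 6)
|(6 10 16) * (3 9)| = 6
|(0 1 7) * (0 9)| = |(0 1 7 9)| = 4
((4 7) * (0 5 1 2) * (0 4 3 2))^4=(7)(0 5 1)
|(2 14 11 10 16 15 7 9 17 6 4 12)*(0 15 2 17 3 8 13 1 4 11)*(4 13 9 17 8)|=10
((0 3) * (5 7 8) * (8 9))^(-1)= (0 3)(5 8 9 7)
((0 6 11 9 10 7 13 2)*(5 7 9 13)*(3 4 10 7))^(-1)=(0 2 13 11 6)(3 5 7 9 10 4)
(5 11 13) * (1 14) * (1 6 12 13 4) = [0, 14, 2, 3, 1, 11, 12, 7, 8, 9, 10, 4, 13, 5, 6] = (1 14 6 12 13 5 11 4)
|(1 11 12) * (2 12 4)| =5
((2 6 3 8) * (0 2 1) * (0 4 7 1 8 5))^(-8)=((8)(0 2 6 3 5)(1 4 7))^(-8)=(8)(0 6 5 2 3)(1 4 7)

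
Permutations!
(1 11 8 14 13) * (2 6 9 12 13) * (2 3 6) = [0, 11, 2, 6, 4, 5, 9, 7, 14, 12, 10, 8, 13, 1, 3] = (1 11 8 14 3 6 9 12 13)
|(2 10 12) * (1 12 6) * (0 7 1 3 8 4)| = |(0 7 1 12 2 10 6 3 8 4)| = 10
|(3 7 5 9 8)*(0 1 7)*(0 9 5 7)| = 6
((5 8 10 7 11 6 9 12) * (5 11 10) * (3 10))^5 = (3 7 10)(5 8)(6 9 12 11) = ((3 10 7)(5 8)(6 9 12 11))^5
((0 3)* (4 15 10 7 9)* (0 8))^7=(0 3 8)(4 10 9 15 7)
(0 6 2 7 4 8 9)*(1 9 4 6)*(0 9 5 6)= (9)(0 1 5 6 2 7)(4 8)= [1, 5, 7, 3, 8, 6, 2, 0, 4, 9]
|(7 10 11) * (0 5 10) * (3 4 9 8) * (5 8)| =9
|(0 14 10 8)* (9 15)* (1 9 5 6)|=|(0 14 10 8)(1 9 15 5 6)|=20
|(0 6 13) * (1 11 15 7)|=12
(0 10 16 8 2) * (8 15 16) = (0 10 8 2)(15 16) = [10, 1, 0, 3, 4, 5, 6, 7, 2, 9, 8, 11, 12, 13, 14, 16, 15]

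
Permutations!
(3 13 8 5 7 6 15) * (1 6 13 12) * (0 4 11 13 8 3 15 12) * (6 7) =(15)(0 4 11 13 3)(1 7 8 5 6 12) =[4, 7, 2, 0, 11, 6, 12, 8, 5, 9, 10, 13, 1, 3, 14, 15]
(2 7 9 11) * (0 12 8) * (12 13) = (0 13 12 8)(2 7 9 11) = [13, 1, 7, 3, 4, 5, 6, 9, 0, 11, 10, 2, 8, 12]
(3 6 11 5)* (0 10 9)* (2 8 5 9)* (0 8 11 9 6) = [10, 1, 11, 0, 4, 3, 9, 7, 5, 8, 2, 6] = (0 10 2 11 6 9 8 5 3)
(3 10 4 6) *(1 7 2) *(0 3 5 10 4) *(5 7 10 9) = (0 3 4 6 7 2 1 10)(5 9) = [3, 10, 1, 4, 6, 9, 7, 2, 8, 5, 0]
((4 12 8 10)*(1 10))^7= (1 4 8 10 12)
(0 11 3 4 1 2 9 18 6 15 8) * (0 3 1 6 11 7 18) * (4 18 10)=(0 7 10 4 6 15 8 3 18 11 1 2 9)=[7, 2, 9, 18, 6, 5, 15, 10, 3, 0, 4, 1, 12, 13, 14, 8, 16, 17, 11]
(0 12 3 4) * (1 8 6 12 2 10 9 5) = (0 2 10 9 5 1 8 6 12 3 4) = [2, 8, 10, 4, 0, 1, 12, 7, 6, 5, 9, 11, 3]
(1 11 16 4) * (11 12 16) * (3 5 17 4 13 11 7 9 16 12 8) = [0, 8, 2, 5, 1, 17, 6, 9, 3, 16, 10, 7, 12, 11, 14, 15, 13, 4] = (1 8 3 5 17 4)(7 9 16 13 11)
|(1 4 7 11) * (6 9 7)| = |(1 4 6 9 7 11)| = 6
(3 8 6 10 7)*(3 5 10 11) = [0, 1, 2, 8, 4, 10, 11, 5, 6, 9, 7, 3] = (3 8 6 11)(5 10 7)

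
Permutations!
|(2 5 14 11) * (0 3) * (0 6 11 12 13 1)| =|(0 3 6 11 2 5 14 12 13 1)| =10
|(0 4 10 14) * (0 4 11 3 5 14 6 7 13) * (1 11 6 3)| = 20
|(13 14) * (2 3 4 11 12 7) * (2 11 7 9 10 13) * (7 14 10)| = |(2 3 4 14)(7 11 12 9)(10 13)| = 4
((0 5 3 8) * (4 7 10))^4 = (4 7 10)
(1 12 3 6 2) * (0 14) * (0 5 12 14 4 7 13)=[4, 14, 1, 6, 7, 12, 2, 13, 8, 9, 10, 11, 3, 0, 5]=(0 4 7 13)(1 14 5 12 3 6 2)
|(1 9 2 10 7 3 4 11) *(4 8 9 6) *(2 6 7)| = 8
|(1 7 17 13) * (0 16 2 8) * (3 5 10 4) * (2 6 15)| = 12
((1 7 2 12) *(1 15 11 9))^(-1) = ((1 7 2 12 15 11 9))^(-1) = (1 9 11 15 12 2 7)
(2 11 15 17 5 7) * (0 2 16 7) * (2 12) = (0 12 2 11 15 17 5)(7 16) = [12, 1, 11, 3, 4, 0, 6, 16, 8, 9, 10, 15, 2, 13, 14, 17, 7, 5]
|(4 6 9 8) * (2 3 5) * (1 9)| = 15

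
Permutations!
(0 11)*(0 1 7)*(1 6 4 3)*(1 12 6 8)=[11, 7, 2, 12, 3, 5, 4, 0, 1, 9, 10, 8, 6]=(0 11 8 1 7)(3 12 6 4)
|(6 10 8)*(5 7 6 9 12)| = |(5 7 6 10 8 9 12)| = 7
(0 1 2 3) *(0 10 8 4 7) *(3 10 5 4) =[1, 2, 10, 5, 7, 4, 6, 0, 3, 9, 8] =(0 1 2 10 8 3 5 4 7)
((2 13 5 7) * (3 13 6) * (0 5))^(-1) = (0 13 3 6 2 7 5)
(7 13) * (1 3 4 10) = (1 3 4 10)(7 13) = [0, 3, 2, 4, 10, 5, 6, 13, 8, 9, 1, 11, 12, 7]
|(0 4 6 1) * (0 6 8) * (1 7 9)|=|(0 4 8)(1 6 7 9)|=12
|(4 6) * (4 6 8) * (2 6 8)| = |(2 6 8 4)| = 4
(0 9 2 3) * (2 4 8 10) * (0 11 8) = [9, 1, 3, 11, 0, 5, 6, 7, 10, 4, 2, 8] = (0 9 4)(2 3 11 8 10)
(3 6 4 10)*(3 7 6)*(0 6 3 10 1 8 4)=(0 6)(1 8 4)(3 10 7)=[6, 8, 2, 10, 1, 5, 0, 3, 4, 9, 7]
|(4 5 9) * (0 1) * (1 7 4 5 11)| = |(0 7 4 11 1)(5 9)| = 10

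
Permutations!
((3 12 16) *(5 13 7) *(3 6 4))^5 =((3 12 16 6 4)(5 13 7))^5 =(16)(5 7 13)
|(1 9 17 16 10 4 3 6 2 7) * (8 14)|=10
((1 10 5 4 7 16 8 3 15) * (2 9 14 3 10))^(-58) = ((1 2 9 14 3 15)(4 7 16 8 10 5))^(-58) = (1 9 3)(2 14 15)(4 16 10)(5 7 8)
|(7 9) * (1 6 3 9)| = |(1 6 3 9 7)| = 5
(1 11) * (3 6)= (1 11)(3 6)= [0, 11, 2, 6, 4, 5, 3, 7, 8, 9, 10, 1]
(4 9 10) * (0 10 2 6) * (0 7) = [10, 1, 6, 3, 9, 5, 7, 0, 8, 2, 4] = (0 10 4 9 2 6 7)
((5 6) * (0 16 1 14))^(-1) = ((0 16 1 14)(5 6))^(-1) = (0 14 1 16)(5 6)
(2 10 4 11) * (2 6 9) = (2 10 4 11 6 9) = [0, 1, 10, 3, 11, 5, 9, 7, 8, 2, 4, 6]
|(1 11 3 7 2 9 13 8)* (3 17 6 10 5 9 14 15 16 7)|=45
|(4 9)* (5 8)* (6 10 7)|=6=|(4 9)(5 8)(6 10 7)|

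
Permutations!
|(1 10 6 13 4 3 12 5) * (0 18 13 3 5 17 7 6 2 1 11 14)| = |(0 18 13 4 5 11 14)(1 10 2)(3 12 17 7 6)| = 105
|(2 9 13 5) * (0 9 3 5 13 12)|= 3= |(13)(0 9 12)(2 3 5)|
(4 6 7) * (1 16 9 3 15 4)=(1 16 9 3 15 4 6 7)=[0, 16, 2, 15, 6, 5, 7, 1, 8, 3, 10, 11, 12, 13, 14, 4, 9]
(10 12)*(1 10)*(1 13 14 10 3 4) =(1 3 4)(10 12 13 14) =[0, 3, 2, 4, 1, 5, 6, 7, 8, 9, 12, 11, 13, 14, 10]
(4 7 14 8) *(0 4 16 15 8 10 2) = [4, 1, 0, 3, 7, 5, 6, 14, 16, 9, 2, 11, 12, 13, 10, 8, 15] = (0 4 7 14 10 2)(8 16 15)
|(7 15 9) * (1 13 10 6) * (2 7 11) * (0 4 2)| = |(0 4 2 7 15 9 11)(1 13 10 6)| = 28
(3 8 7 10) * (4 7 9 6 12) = (3 8 9 6 12 4 7 10) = [0, 1, 2, 8, 7, 5, 12, 10, 9, 6, 3, 11, 4]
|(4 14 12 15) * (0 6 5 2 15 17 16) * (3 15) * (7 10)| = |(0 6 5 2 3 15 4 14 12 17 16)(7 10)| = 22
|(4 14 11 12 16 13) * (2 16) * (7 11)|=8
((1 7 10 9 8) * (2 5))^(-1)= (1 8 9 10 7)(2 5)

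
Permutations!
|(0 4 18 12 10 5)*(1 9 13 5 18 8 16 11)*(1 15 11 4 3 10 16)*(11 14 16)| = 15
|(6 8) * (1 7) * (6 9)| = |(1 7)(6 8 9)| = 6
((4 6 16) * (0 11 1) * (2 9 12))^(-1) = (0 1 11)(2 12 9)(4 16 6)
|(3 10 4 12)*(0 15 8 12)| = |(0 15 8 12 3 10 4)| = 7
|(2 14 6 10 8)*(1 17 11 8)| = 8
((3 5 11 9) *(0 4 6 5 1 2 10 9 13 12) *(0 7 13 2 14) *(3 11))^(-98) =(14)(2 9)(7 13 12)(10 11)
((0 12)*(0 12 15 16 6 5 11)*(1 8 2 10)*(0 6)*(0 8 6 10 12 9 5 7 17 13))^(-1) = ((0 15 16 8 2 12 9 5 11 10 1 6 7 17 13))^(-1) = (0 13 17 7 6 1 10 11 5 9 12 2 8 16 15)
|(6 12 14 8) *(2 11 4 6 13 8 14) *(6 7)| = 6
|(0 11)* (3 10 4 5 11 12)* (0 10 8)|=|(0 12 3 8)(4 5 11 10)|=4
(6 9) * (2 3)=(2 3)(6 9)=[0, 1, 3, 2, 4, 5, 9, 7, 8, 6]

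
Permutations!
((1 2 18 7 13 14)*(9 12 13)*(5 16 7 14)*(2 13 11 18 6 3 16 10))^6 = (1 3 18 2 12 5 7)(6 11 10 9 13 16 14)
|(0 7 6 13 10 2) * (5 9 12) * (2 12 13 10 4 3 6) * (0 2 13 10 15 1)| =8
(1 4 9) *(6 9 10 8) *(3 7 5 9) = (1 4 10 8 6 3 7 5 9) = [0, 4, 2, 7, 10, 9, 3, 5, 6, 1, 8]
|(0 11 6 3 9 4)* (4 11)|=4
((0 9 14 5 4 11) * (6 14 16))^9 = (0 9 16 6 14 5 4 11)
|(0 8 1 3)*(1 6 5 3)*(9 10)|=10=|(0 8 6 5 3)(9 10)|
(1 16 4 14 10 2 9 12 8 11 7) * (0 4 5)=(0 4 14 10 2 9 12 8 11 7 1 16 5)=[4, 16, 9, 3, 14, 0, 6, 1, 11, 12, 2, 7, 8, 13, 10, 15, 5]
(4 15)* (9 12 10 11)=(4 15)(9 12 10 11)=[0, 1, 2, 3, 15, 5, 6, 7, 8, 12, 11, 9, 10, 13, 14, 4]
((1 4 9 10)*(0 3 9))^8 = ((0 3 9 10 1 4))^8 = (0 9 1)(3 10 4)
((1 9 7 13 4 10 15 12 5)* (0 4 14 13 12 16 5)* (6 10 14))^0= ((0 4 14 13 6 10 15 16 5 1 9 7 12))^0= (16)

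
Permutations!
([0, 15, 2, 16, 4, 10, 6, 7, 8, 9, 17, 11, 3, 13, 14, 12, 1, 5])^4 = (1 16 3 12 15)(5 10 17)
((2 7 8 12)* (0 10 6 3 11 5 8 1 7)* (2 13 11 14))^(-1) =(0 2 14 3 6 10)(1 7)(5 11 13 12 8)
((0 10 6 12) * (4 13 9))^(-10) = (0 6)(4 9 13)(10 12)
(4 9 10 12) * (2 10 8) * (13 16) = (2 10 12 4 9 8)(13 16) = [0, 1, 10, 3, 9, 5, 6, 7, 2, 8, 12, 11, 4, 16, 14, 15, 13]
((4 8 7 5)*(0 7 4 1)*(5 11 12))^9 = (0 12)(1 11)(4 8)(5 7)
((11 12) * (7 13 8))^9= (13)(11 12)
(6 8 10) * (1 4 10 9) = [0, 4, 2, 3, 10, 5, 8, 7, 9, 1, 6] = (1 4 10 6 8 9)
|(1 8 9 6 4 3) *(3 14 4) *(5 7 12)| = 30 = |(1 8 9 6 3)(4 14)(5 7 12)|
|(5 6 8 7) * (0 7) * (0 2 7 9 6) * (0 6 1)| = |(0 9 1)(2 7 5 6 8)| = 15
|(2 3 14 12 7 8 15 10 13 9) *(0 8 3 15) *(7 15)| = 18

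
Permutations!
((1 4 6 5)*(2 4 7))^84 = ((1 7 2 4 6 5))^84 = (7)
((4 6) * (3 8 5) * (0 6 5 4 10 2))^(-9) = (0 2 10 6)(3 5 4 8) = ((0 6 10 2)(3 8 4 5))^(-9)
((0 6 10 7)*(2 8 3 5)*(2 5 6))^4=(0 6 2 10 8 7 3)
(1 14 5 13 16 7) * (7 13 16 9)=(1 14 5 16 13 9 7)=[0, 14, 2, 3, 4, 16, 6, 1, 8, 7, 10, 11, 12, 9, 5, 15, 13]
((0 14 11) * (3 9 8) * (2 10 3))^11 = (0 11 14)(2 10 3 9 8)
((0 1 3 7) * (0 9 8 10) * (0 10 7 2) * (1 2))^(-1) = ((10)(0 2)(1 3)(7 9 8))^(-1) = (10)(0 2)(1 3)(7 8 9)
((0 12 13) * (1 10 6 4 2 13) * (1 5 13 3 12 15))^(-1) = (0 13 5 12 3 2 4 6 10 1 15)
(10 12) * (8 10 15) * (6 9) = (6 9)(8 10 12 15) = [0, 1, 2, 3, 4, 5, 9, 7, 10, 6, 12, 11, 15, 13, 14, 8]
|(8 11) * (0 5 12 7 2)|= 10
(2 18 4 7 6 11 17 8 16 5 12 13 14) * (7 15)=(2 18 4 15 7 6 11 17 8 16 5 12 13 14)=[0, 1, 18, 3, 15, 12, 11, 6, 16, 9, 10, 17, 13, 14, 2, 7, 5, 8, 4]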